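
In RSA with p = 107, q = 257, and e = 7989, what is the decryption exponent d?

φ(n) = (p−1)(q−1) = 106·256 = 27136.
Need d with 7989·d ≡ 1 (mod 27136). Apply the extended Euclidean algorithm:
27136 = 3×7989 + 3169
7989 = 2×3169 + 1651
3169 = 1×1651 + 1518
1651 = 1×1518 + 133
1518 = 11×133 + 55
133 = 2×55 + 23
55 = 2×23 + 9
23 = 2×9 + 5
9 = 1×5 + 4
5 = 1×4 + 1
4 = 4×1 + 0
Back-substitute:
1 = 5 − 4
1 = −9 + 2·5
1 = 2·23 − 5·9
1 = −5·55 + 12·23
1 = 12·133 − 29·55
1 = −29·1518 + 331·133
1 = 331·1651 − 360·1518
1 = −360·3169 + 691·1651
1 = 691·7989 − 1742·3169
1 = −1742·27136 + 5917·7989
So 7989·5917 ≡ 1 (mod 27136), hence d = 5917.

5917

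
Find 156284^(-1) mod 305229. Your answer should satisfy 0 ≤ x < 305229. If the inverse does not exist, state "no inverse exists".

Run Euclid on (305229, 156284):
305229 = 1·156284 + 148945
156284 = 1·148945 + 7339
148945 = 20·7339 + 2165
7339 = 3·2165 + 844
2165 = 2·844 + 477
844 = 1·477 + 367
477 = 1·367 + 110
367 = 3·110 + 37
110 = 2·37 + 36
37 = 1·36 + 1
36 = 36·1 + 0
Since gcd(156284, 305229) = 1, back-substitute to write 1 as a combination:
1 = 37 − 36
1 = −110 + 3·37
1 = 3·367 − 10·110
1 = −10·477 + 13·367
1 = 13·844 − 23·477
1 = −23·2165 + 59·844
1 = 59·7339 − 200·2165
1 = −200·148945 + 4059·7339
1 = 4059·156284 − 4259·148945
1 = −4259·305229 + 8318·156284
So 156284·8318 ≡ 1 (mod 305229).

8318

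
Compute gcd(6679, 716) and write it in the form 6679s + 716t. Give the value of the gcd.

Apply Euclid's algorithm to 6679 and 716:
6679 = 9·716 + 235
716 = 3·235 + 11
235 = 21·11 + 4
11 = 2·4 + 3
4 = 1·3 + 1
3 = 3·1 + 0
gcd(6679, 716) = 1.
Express as a combination:
1 = 4 − 3
1 = −11 + 3·4
1 = 3·235 − 64·11
1 = −64·716 + 195·235
1 = 195·6679 − 1819·716
So 1 = (195)·6679 + (-1819)·716.

1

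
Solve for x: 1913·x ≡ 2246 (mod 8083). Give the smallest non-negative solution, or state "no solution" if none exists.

3880

First find gcd(1913, 8083):
8083 = 4·1913 + 431
1913 = 4·431 + 189
431 = 2·189 + 53
189 = 3·53 + 30
53 = 1·30 + 23
30 = 1·23 + 7
23 = 3·7 + 2
7 = 3·2 + 1
2 = 2·1 + 0
gcd = 1, so a unique solution mod 8083 exists.
Back-substitute for the Bézout coefficients:
1 = 7 − 3·2
1 = −3·23 + 10·7
1 = 10·30 − 13·23
1 = −13·53 + 23·30
1 = 23·189 − 82·53
1 = −82·431 + 187·189
1 = 187·1913 − 830·431
1 = −830·8083 + 3507·1913
So 1913·(3507) ≡ 1 (mod 8083), giving 1913⁻¹ ≡ 3507.
x ≡ 1913⁻¹·2246 ≡ 3507·2246 ≡ 3880 (mod 8083).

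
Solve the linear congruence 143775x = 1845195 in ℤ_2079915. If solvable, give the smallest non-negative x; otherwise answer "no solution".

53206

First find gcd(143775, 2079915):
2079915 = 14·143775 + 67065
143775 = 2·67065 + 9645
67065 = 6·9645 + 9195
9645 = 1·9195 + 450
9195 = 20·450 + 195
450 = 2·195 + 60
195 = 3·60 + 15
60 = 4·15 + 0
gcd = 15 and 15 | 1845195, so solutions exist. Divide through by 15: 9585x ≡ 123013 (mod 138661).
Now find 9585⁻¹ mod 138661:
138661 = 14·9585 + 4471
9585 = 2·4471 + 643
4471 = 6·643 + 613
643 = 1·613 + 30
613 = 20·30 + 13
30 = 2·13 + 4
13 = 3·4 + 1
4 = 4·1 + 0
Back-substitute:
1 = 13 − 3·4
1 = −3·30 + 7·13
1 = 7·613 − 143·30
1 = −143·643 + 150·613
1 = 150·4471 − 1043·643
1 = −1043·9585 + 2236·4471
1 = 2236·138661 − 32347·9585
So 9585·(-32347) ≡ 1 (mod 138661), i.e. 9585⁻¹ ≡ 106314.
Then x ≡ 106314·123013 ≡ 53206 (mod 138661); the smallest non-negative solution is x = 53206.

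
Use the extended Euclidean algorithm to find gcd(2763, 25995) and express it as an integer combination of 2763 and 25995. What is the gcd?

3

Repeated division:
25995 = 9*2763 + 1128
2763 = 2*1128 + 507
1128 = 2*507 + 114
507 = 4*114 + 51
114 = 2*51 + 12
51 = 4*12 + 3
12 = 4*3 + 0
gcd(2763, 25995) = 3.
Back-substituting:
3 = 51 − 4·12
3 = −4·114 + 9·51
3 = 9·507 − 40·114
3 = −40·1128 + 89·507
3 = 89·2763 − 218·1128
3 = −218·25995 + 2051·2763
So 3 = (-218)·25995 + (2051)·2763.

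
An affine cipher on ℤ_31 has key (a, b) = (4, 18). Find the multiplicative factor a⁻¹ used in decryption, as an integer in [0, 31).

8

Extended Euclidean algorithm:
31 = 7×4 + 3
4 = 1×3 + 1
3 = 3×1 + 0
Since gcd(4, 31) = 1, back-substitute to write 1 as a combination:
1 = 4 − 3
1 = −31 + 8·4
So 4·8 ≡ 1 (mod 31).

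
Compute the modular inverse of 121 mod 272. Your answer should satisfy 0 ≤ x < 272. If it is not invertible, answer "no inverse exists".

9

Extended Euclidean algorithm:
272 = 2×121 + 30
121 = 4×30 + 1
30 = 30×1 + 0
The gcd is 1. Working backward:
1 = 121 − 4·30
1 = −4·272 + 9·121
So 121·9 ≡ 1 (mod 272).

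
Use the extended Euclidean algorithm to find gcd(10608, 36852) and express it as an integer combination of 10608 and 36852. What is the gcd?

12

Repeated division:
36852 = 3×10608 + 5028
10608 = 2×5028 + 552
5028 = 9×552 + 60
552 = 9×60 + 12
60 = 5×12 + 0
gcd(10608, 36852) = 12.
Working backward:
12 = 552 − 9·60
12 = −9·5028 + 82·552
12 = 82·10608 − 173·5028
12 = −173·36852 + 601·10608
So 12 = (-173)·36852 + (601)·10608.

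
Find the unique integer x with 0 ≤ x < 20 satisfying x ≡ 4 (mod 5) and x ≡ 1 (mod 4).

Write x = 4 + 5·k. Then 5·k ≡ 1 − 4 ≡ 1 (mod 4).
Need 5⁻¹ mod 4. Extended Euclid on (4, 1):
4 = 4*1 + 0
5⁻¹ ≡ 1 (mod 4), so k ≡ 1·1 ≡ 1 (mod 4).
x = 4 + 5·1 = 9.

9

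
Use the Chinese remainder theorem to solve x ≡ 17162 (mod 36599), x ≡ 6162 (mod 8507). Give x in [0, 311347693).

Write x = 17162 + 36599·k. Then 36599·k ≡ 6162 − 17162 ≡ 6014 (mod 8507).
Need 36599⁻¹ mod 8507. Extended Euclid on (8507, 2571):
8507 = 3*2571 + 794
2571 = 3*794 + 189
794 = 4*189 + 38
189 = 4*38 + 37
38 = 1*37 + 1
37 = 37*1 + 0
Back-substitute:
1 = 38 − 37
1 = −189 + 5·38
1 = 5·794 − 21·189
1 = −21·2571 + 68·794
1 = 68·8507 − 225·2571
36599⁻¹ ≡ 8282 (mod 8507), so k ≡ 8282·6014 ≡ 7970 (mod 8507).
x = 17162 + 36599·7970 = 291711192.

291711192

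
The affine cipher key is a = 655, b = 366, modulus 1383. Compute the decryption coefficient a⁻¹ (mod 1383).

682

gcd(1383, 655) by repeated division:
1383 = 2×655 + 73
655 = 8×73 + 71
73 = 1×71 + 2
71 = 35×2 + 1
2 = 2×1 + 0
Since gcd(655, 1383) = 1, back-substitute to write 1 as a combination:
1 = 71 − 35·2
1 = −35·73 + 36·71
1 = 36·655 − 323·73
1 = −323·1383 + 682·655
So 655·682 ≡ 1 (mod 1383).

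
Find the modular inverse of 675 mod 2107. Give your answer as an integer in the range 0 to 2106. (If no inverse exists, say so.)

334

Apply the Euclidean algorithm to 2107 and 675:
2107 = 3×675 + 82
675 = 8×82 + 19
82 = 4×19 + 6
19 = 3×6 + 1
6 = 6×1 + 0
The gcd is 1. Working backward:
1 = 19 − 3·6
1 = −3·82 + 13·19
1 = 13·675 − 107·82
1 = −107·2107 + 334·675
So 675·334 ≡ 1 (mod 2107).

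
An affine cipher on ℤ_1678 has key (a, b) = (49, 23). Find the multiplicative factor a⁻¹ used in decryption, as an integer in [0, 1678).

137

gcd(1678, 49) by repeated division:
1678 = 34×49 + 12
49 = 4×12 + 1
12 = 12×1 + 0
Since gcd(49, 1678) = 1, back-substitute to write 1 as a combination:
1 = 49 − 4·12
1 = −4·1678 + 137·49
So 49·137 ≡ 1 (mod 1678).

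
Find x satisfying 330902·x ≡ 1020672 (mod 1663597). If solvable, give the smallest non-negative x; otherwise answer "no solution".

no solution

gcd(330902, 1663597):
1663597 = 5·330902 + 9087
330902 = 36·9087 + 3770
9087 = 2·3770 + 1547
3770 = 2·1547 + 676
1547 = 2·676 + 195
676 = 3·195 + 91
195 = 2·91 + 13
91 = 7·13 + 0
gcd = 13, but 13 ∤ 1020672, so the congruence has no solution.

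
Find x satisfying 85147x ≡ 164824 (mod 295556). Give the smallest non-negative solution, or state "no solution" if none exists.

184048

First find gcd(85147, 295556):
295556 = 3*85147 + 40115
85147 = 2*40115 + 4917
40115 = 8*4917 + 779
4917 = 6*779 + 243
779 = 3*243 + 50
243 = 4*50 + 43
50 = 1*43 + 7
43 = 6*7 + 1
7 = 7*1 + 0
gcd = 1, so a unique solution mod 295556 exists.
Back-substitute for the Bézout coefficients:
1 = 43 − 6·7
1 = −6·50 + 7·43
1 = 7·243 − 34·50
1 = −34·779 + 109·243
1 = 109·4917 − 688·779
1 = −688·40115 + 5613·4917
1 = 5613·85147 − 11914·40115
1 = −11914·295556 + 41355·85147
So 85147·(41355) ≡ 1 (mod 295556), giving 85147⁻¹ ≡ 41355.
x ≡ 85147⁻¹·164824 ≡ 41355·164824 ≡ 184048 (mod 295556).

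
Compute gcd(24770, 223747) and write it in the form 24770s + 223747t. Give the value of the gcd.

Apply Euclid's algorithm to 223747 and 24770:
223747 = 9·24770 + 817
24770 = 30·817 + 260
817 = 3·260 + 37
260 = 7·37 + 1
37 = 37·1 + 0
gcd(24770, 223747) = 1.
Express as a combination:
1 = 260 − 7·37
1 = −7·817 + 22·260
1 = 22·24770 − 667·817
1 = −667·223747 + 6025·24770
So 1 = (-667)·223747 + (6025)·24770.

1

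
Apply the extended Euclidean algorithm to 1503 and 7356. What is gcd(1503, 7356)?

Repeated division:
7356 = 4×1503 + 1344
1503 = 1×1344 + 159
1344 = 8×159 + 72
159 = 2×72 + 15
72 = 4×15 + 12
15 = 1×12 + 3
12 = 4×3 + 0
gcd(1503, 7356) = 3.
Back-substituting:
3 = 15 − 12
3 = −72 + 5·15
3 = 5·159 − 11·72
3 = −11·1344 + 93·159
3 = 93·1503 − 104·1344
3 = −104·7356 + 509·1503
So 3 = (-104)·7356 + (509)·1503.

3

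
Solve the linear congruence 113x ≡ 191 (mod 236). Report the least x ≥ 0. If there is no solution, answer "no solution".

127

First find gcd(113, 236):
236 = 2×113 + 10
113 = 11×10 + 3
10 = 3×3 + 1
3 = 3×1 + 0
gcd = 1, so a unique solution mod 236 exists.
Back-substitute for the Bézout coefficients:
1 = 10 − 3·3
1 = −3·113 + 34·10
1 = 34·236 − 71·113
So 113·(-71) ≡ 1 (mod 236), giving 113⁻¹ ≡ 165.
x ≡ 113⁻¹·191 ≡ 165·191 ≡ 127 (mod 236).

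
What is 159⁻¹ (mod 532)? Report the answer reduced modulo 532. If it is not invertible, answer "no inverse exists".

87

Apply the Euclidean algorithm to 532 and 159:
532 = 3·159 + 55
159 = 2·55 + 49
55 = 1·49 + 6
49 = 8·6 + 1
6 = 6·1 + 0
The gcd is 1. Working backward:
1 = 49 − 8·6
1 = −8·55 + 9·49
1 = 9·159 − 26·55
1 = −26·532 + 87·159
So 159·87 ≡ 1 (mod 532).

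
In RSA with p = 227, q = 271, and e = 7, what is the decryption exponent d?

φ(n) = (p−1)(q−1) = 226·270 = 61020.
Need d with 7·d ≡ 1 (mod 61020). Apply the extended Euclidean algorithm:
61020 = 8717×7 + 1
7 = 7×1 + 0
Back-substitute:
1 = 61020 − 8717·7
So 7·(-8717) ≡ 1 (mod 61020), hence d ≡ -8717 ≡ 52303 (mod 61020).

52303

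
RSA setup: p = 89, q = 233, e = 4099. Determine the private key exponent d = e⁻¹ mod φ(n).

11371

φ(n) = (p−1)(q−1) = 88·232 = 20416.
Need d with 4099·d ≡ 1 (mod 20416). Apply the extended Euclidean algorithm:
20416 = 4×4099 + 4020
4099 = 1×4020 + 79
4020 = 50×79 + 70
79 = 1×70 + 9
70 = 7×9 + 7
9 = 1×7 + 2
7 = 3×2 + 1
2 = 2×1 + 0
Back-substitute:
1 = 7 − 3·2
1 = −3·9 + 4·7
1 = 4·70 − 31·9
1 = −31·79 + 35·70
1 = 35·4020 − 1781·79
1 = −1781·4099 + 1816·4020
1 = 1816·20416 − 9045·4099
So 4099·(-9045) ≡ 1 (mod 20416), hence d ≡ -9045 ≡ 11371 (mod 20416).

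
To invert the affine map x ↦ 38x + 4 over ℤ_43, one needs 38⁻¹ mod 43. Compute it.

gcd(43, 38) by repeated division:
43 = 1·38 + 5
38 = 7·5 + 3
5 = 1·3 + 2
3 = 1·2 + 1
2 = 2·1 + 0
gcd = 1, so the inverse exists. Back-substitute:
1 = 3 − 2
1 = −5 + 2·3
1 = 2·38 − 15·5
1 = −15·43 + 17·38
So 38·17 ≡ 1 (mod 43).

17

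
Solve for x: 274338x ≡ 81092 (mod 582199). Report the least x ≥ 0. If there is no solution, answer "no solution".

First find gcd(274338, 582199):
582199 = 2×274338 + 33523
274338 = 8×33523 + 6154
33523 = 5×6154 + 2753
6154 = 2×2753 + 648
2753 = 4×648 + 161
648 = 4×161 + 4
161 = 40×4 + 1
4 = 4×1 + 0
gcd = 1, so a unique solution mod 582199 exists.
Back-substitute for the Bézout coefficients:
1 = 161 − 40·4
1 = −40·648 + 161·161
1 = 161·2753 − 684·648
1 = −684·6154 + 1529·2753
1 = 1529·33523 − 8329·6154
1 = −8329·274338 + 68161·33523
1 = 68161·582199 − 144651·274338
So 274338·(-144651) ≡ 1 (mod 582199), giving 274338⁻¹ ≡ 437548.
x ≡ 274338⁻¹·81092 ≡ 437548·81092 ≡ 106560 (mod 582199).

106560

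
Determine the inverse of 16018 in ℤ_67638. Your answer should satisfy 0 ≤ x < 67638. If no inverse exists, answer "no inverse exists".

no inverse exists

Compute gcd(16018, 67638):
67638 = 4·16018 + 3566
16018 = 4·3566 + 1754
3566 = 2·1754 + 58
1754 = 30·58 + 14
58 = 4·14 + 2
14 = 7·2 + 0
gcd(16018, 67638) = 2 ≠ 1, so 16018 has no multiplicative inverse modulo 67638.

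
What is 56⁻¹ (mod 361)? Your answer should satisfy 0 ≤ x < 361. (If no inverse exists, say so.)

Apply the Euclidean algorithm to 361 and 56:
361 = 6×56 + 25
56 = 2×25 + 6
25 = 4×6 + 1
6 = 6×1 + 0
The gcd is 1. Working backward:
1 = 25 − 4·6
1 = −4·56 + 9·25
1 = 9·361 − 58·56
Thus 56·(-58) ≡ 1 (mod 361); reducing, -58 mod 361 = 303.

303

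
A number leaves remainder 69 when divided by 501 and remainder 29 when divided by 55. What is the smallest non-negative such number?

Write x = 69 + 501·k. Then 501·k ≡ 29 − 69 ≡ 15 (mod 55).
Need 501⁻¹ mod 55. Extended Euclid on (55, 6):
55 = 9*6 + 1
6 = 6*1 + 0
Back-substitute:
1 = 55 − 9·6
501⁻¹ ≡ 46 (mod 55), so k ≡ 46·15 ≡ 30 (mod 55).
x = 69 + 501·30 = 15099.

15099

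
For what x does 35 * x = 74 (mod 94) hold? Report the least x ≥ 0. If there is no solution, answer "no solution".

First find gcd(35, 94):
94 = 2*35 + 24
35 = 1*24 + 11
24 = 2*11 + 2
11 = 5*2 + 1
2 = 2*1 + 0
gcd = 1, so a unique solution mod 94 exists.
Back-substitute for the Bézout coefficients:
1 = 11 − 5·2
1 = −5·24 + 11·11
1 = 11·35 − 16·24
1 = −16·94 + 43·35
So 35·(43) ≡ 1 (mod 94), giving 35⁻¹ ≡ 43.
x ≡ 35⁻¹·74 ≡ 43·74 ≡ 80 (mod 94).

80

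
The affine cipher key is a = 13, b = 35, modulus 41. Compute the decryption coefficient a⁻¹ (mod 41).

Apply the Euclidean algorithm to 41 and 13:
41 = 3·13 + 2
13 = 6·2 + 1
2 = 2·1 + 0
Since gcd(13, 41) = 1, back-substitute to write 1 as a combination:
1 = 13 − 6·2
1 = −6·41 + 19·13
So 13·19 ≡ 1 (mod 41).

19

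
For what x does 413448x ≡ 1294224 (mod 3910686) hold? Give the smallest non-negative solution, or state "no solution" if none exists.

First find gcd(413448, 3910686):
3910686 = 9*413448 + 189654
413448 = 2*189654 + 34140
189654 = 5*34140 + 18954
34140 = 1*18954 + 15186
18954 = 1*15186 + 3768
15186 = 4*3768 + 114
3768 = 33*114 + 6
114 = 19*6 + 0
gcd = 6 and 6 | 1294224, so solutions exist. Divide through by 6: 68908x ≡ 215704 (mod 651781).
Now find 68908⁻¹ mod 651781:
651781 = 9*68908 + 31609
68908 = 2*31609 + 5690
31609 = 5*5690 + 3159
5690 = 1*3159 + 2531
3159 = 1*2531 + 628
2531 = 4*628 + 19
628 = 33*19 + 1
19 = 19*1 + 0
Back-substitute:
1 = 628 − 33·19
1 = −33·2531 + 133·628
1 = 133·3159 − 166·2531
1 = −166·5690 + 299·3159
1 = 299·31609 − 1661·5690
1 = −1661·68908 + 3621·31609
1 = 3621·651781 − 34250·68908
So 68908·(-34250) ≡ 1 (mod 651781), i.e. 68908⁻¹ ≡ 617531.
Then x ≡ 617531·215704 ≡ 75635 (mod 651781); the smallest non-negative solution is x = 75635.

75635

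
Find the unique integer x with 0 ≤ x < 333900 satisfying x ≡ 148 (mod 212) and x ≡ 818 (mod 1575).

Write x = 148 + 212·k. Then 212·k ≡ 818 − 148 ≡ 670 (mod 1575).
Need 212⁻¹ mod 1575. Extended Euclid on (1575, 212):
1575 = 7·212 + 91
212 = 2·91 + 30
91 = 3·30 + 1
30 = 30·1 + 0
Back-substitute:
1 = 91 − 3·30
1 = −3·212 + 7·91
1 = 7·1575 − 52·212
212⁻¹ ≡ 1523 (mod 1575), so k ≡ 1523·670 ≡ 1385 (mod 1575).
x = 148 + 212·1385 = 293768.

293768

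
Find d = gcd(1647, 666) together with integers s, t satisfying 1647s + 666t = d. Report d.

Euclidean algorithm:
1647 = 2·666 + 315
666 = 2·315 + 36
315 = 8·36 + 27
36 = 1·27 + 9
27 = 3·9 + 0
gcd(1647, 666) = 9.
Back-substituting:
9 = 36 − 27
9 = −315 + 9·36
9 = 9·666 − 19·315
9 = −19·1647 + 47·666
So 9 = (-19)·1647 + (47)·666.

9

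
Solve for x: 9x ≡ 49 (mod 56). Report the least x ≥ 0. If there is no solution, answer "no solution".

49

First find gcd(9, 56):
56 = 6*9 + 2
9 = 4*2 + 1
2 = 2*1 + 0
gcd = 1, so a unique solution mod 56 exists.
Back-substitute for the Bézout coefficients:
1 = 9 − 4·2
1 = −4·56 + 25·9
So 9·(25) ≡ 1 (mod 56), giving 9⁻¹ ≡ 25.
x ≡ 9⁻¹·49 ≡ 25·49 ≡ 49 (mod 56).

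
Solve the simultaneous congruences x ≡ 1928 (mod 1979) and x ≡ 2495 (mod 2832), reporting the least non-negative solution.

3463199

Write x = 1928 + 1979·k. Then 1979·k ≡ 2495 − 1928 ≡ 567 (mod 2832).
Need 1979⁻¹ mod 2832. Extended Euclid on (2832, 1979):
2832 = 1×1979 + 853
1979 = 2×853 + 273
853 = 3×273 + 34
273 = 8×34 + 1
34 = 34×1 + 0
Back-substitute:
1 = 273 − 8·34
1 = −8·853 + 25·273
1 = 25·1979 − 58·853
1 = −58·2832 + 83·1979
1979⁻¹ ≡ 83 (mod 2832), so k ≡ 83·567 ≡ 1749 (mod 2832).
x = 1928 + 1979·1749 = 3463199.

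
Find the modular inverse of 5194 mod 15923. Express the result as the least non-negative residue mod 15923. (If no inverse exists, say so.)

12094

Run Euclid on (15923, 5194):
15923 = 3×5194 + 341
5194 = 15×341 + 79
341 = 4×79 + 25
79 = 3×25 + 4
25 = 6×4 + 1
4 = 4×1 + 0
The gcd is 1. Working backward:
1 = 25 − 6·4
1 = −6·79 + 19·25
1 = 19·341 − 82·79
1 = −82·5194 + 1249·341
1 = 1249·15923 − 3829·5194
Thus 5194·(-3829) ≡ 1 (mod 15923); reducing, -3829 mod 15923 = 12094.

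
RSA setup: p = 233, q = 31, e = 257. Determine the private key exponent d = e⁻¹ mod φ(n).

φ(n) = (p−1)(q−1) = 232·30 = 6960.
Need d with 257·d ≡ 1 (mod 6960). Apply the extended Euclidean algorithm:
6960 = 27×257 + 21
257 = 12×21 + 5
21 = 4×5 + 1
5 = 5×1 + 0
Back-substitute:
1 = 21 − 4·5
1 = −4·257 + 49·21
1 = 49·6960 − 1327·257
So 257·(-1327) ≡ 1 (mod 6960), hence d ≡ -1327 ≡ 5633 (mod 6960).

5633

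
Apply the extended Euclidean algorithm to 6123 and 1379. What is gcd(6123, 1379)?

1

Euclidean algorithm:
6123 = 4×1379 + 607
1379 = 2×607 + 165
607 = 3×165 + 112
165 = 1×112 + 53
112 = 2×53 + 6
53 = 8×6 + 5
6 = 1×5 + 1
5 = 5×1 + 0
gcd(6123, 1379) = 1.
Working backward:
1 = 6 − 5
1 = −53 + 9·6
1 = 9·112 − 19·53
1 = −19·165 + 28·112
1 = 28·607 − 103·165
1 = −103·1379 + 234·607
1 = 234·6123 − 1039·1379
So 1 = (234)·6123 + (-1039)·1379.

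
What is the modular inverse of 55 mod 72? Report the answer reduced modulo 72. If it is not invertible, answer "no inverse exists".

Run Euclid on (72, 55):
72 = 1×55 + 17
55 = 3×17 + 4
17 = 4×4 + 1
4 = 4×1 + 0
gcd = 1, so the inverse exists. Back-substitute:
1 = 17 − 4·4
1 = −4·55 + 13·17
1 = 13·72 − 17·55
So 55·(-17) ≡ 1 (mod 72), and -17 ≡ 55 (mod 72).

55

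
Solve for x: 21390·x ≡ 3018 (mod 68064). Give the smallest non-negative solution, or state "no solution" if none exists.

First find gcd(21390, 68064):
68064 = 3*21390 + 3894
21390 = 5*3894 + 1920
3894 = 2*1920 + 54
1920 = 35*54 + 30
54 = 1*30 + 24
30 = 1*24 + 6
24 = 4*6 + 0
gcd = 6 and 6 | 3018, so solutions exist. Divide through by 6: 3565x ≡ 503 (mod 11344).
Now find 3565⁻¹ mod 11344:
11344 = 3·3565 + 649
3565 = 5·649 + 320
649 = 2·320 + 9
320 = 35·9 + 5
9 = 1·5 + 4
5 = 1·4 + 1
4 = 4·1 + 0
Back-substitute:
1 = 5 − 4
1 = −9 + 2·5
1 = 2·320 − 71·9
1 = −71·649 + 144·320
1 = 144·3565 − 791·649
1 = −791·11344 + 2517·3565
So 3565⁻¹ ≡ 2517 (mod 11344).
Then x ≡ 2517·503 ≡ 6867 (mod 11344); the smallest non-negative solution is x = 6867.

6867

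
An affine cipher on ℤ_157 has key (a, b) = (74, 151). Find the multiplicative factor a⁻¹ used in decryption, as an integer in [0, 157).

87

Run Euclid on (157, 74):
157 = 2×74 + 9
74 = 8×9 + 2
9 = 4×2 + 1
2 = 2×1 + 0
The gcd is 1. Working backward:
1 = 9 − 4·2
1 = −4·74 + 33·9
1 = 33·157 − 70·74
So 74·(-70) ≡ 1 (mod 157), and -70 ≡ 87 (mod 157).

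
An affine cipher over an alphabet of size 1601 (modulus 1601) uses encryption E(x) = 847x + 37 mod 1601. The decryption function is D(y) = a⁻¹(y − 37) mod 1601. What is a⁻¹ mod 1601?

Run Euclid on (1601, 847):
1601 = 1·847 + 754
847 = 1·754 + 93
754 = 8·93 + 10
93 = 9·10 + 3
10 = 3·3 + 1
3 = 3·1 + 0
gcd = 1, so the inverse exists. Back-substitute:
1 = 10 − 3·3
1 = −3·93 + 28·10
1 = 28·754 − 227·93
1 = −227·847 + 255·754
1 = 255·1601 − 482·847
Hence 847⁻¹ ≡ -482 ≡ 1119 (mod 1601).

1119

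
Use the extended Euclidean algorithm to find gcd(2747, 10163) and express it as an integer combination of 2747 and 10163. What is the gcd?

Euclidean algorithm:
10163 = 3*2747 + 1922
2747 = 1*1922 + 825
1922 = 2*825 + 272
825 = 3*272 + 9
272 = 30*9 + 2
9 = 4*2 + 1
2 = 2*1 + 0
gcd(2747, 10163) = 1.
Express as a combination:
1 = 9 − 4·2
1 = −4·272 + 121·9
1 = 121·825 − 367·272
1 = −367·1922 + 855·825
1 = 855·2747 − 1222·1922
1 = −1222·10163 + 4521·2747
So 1 = (-1222)·10163 + (4521)·2747.

1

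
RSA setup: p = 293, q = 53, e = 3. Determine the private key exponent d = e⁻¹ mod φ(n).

φ(n) = (p−1)(q−1) = 292·52 = 15184.
Need d with 3·d ≡ 1 (mod 15184). Apply the extended Euclidean algorithm:
15184 = 5061×3 + 1
3 = 3×1 + 0
Back-substitute:
1 = 15184 − 5061·3
So 3·(-5061) ≡ 1 (mod 15184), hence d ≡ -5061 ≡ 10123 (mod 15184).

10123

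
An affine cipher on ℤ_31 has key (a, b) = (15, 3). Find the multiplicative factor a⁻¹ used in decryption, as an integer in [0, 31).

Apply the Euclidean algorithm to 31 and 15:
31 = 2·15 + 1
15 = 15·1 + 0
gcd = 1, so the inverse exists. Back-substitute:
1 = 31 − 2·15
Thus 15·(-2) ≡ 1 (mod 31); reducing, -2 mod 31 = 29.

29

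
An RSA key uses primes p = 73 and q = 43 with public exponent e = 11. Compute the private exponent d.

φ(n) = (p−1)(q−1) = 72·42 = 3024.
Need d with 11·d ≡ 1 (mod 3024). Apply the extended Euclidean algorithm:
3024 = 274·11 + 10
11 = 1·10 + 1
10 = 10·1 + 0
Back-substitute:
1 = 11 − 10
1 = −3024 + 275·11
So 11·275 ≡ 1 (mod 3024), hence d = 275.

275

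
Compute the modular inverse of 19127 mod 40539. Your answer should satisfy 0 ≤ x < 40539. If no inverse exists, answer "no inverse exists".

gcd(40539, 19127) by repeated division:
40539 = 2·19127 + 2285
19127 = 8·2285 + 847
2285 = 2·847 + 591
847 = 1·591 + 256
591 = 2·256 + 79
256 = 3·79 + 19
79 = 4·19 + 3
19 = 6·3 + 1
3 = 3·1 + 0
gcd = 1, so the inverse exists. Back-substitute:
1 = 19 − 6·3
1 = −6·79 + 25·19
1 = 25·256 − 81·79
1 = −81·591 + 187·256
1 = 187·847 − 268·591
1 = −268·2285 + 723·847
1 = 723·19127 − 6052·2285
1 = −6052·40539 + 12827·19127
So 19127·12827 ≡ 1 (mod 40539).

12827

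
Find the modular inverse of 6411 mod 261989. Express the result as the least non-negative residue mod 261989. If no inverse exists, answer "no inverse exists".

133426

Run Euclid on (261989, 6411):
261989 = 40·6411 + 5549
6411 = 1·5549 + 862
5549 = 6·862 + 377
862 = 2·377 + 108
377 = 3·108 + 53
108 = 2·53 + 2
53 = 26·2 + 1
2 = 2·1 + 0
gcd = 1, so the inverse exists. Back-substitute:
1 = 53 − 26·2
1 = −26·108 + 53·53
1 = 53·377 − 185·108
1 = −185·862 + 423·377
1 = 423·5549 − 2723·862
1 = −2723·6411 + 3146·5549
1 = 3146·261989 − 128563·6411
So 6411·(-128563) ≡ 1 (mod 261989), and -128563 ≡ 133426 (mod 261989).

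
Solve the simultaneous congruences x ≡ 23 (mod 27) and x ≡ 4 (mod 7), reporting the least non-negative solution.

Write x = 23 + 27·k. Then 27·k ≡ 4 − 23 ≡ 2 (mod 7).
Need 27⁻¹ mod 7. Extended Euclid on (7, 6):
7 = 1×6 + 1
6 = 6×1 + 0
Back-substitute:
1 = 7 − 6
27⁻¹ ≡ 6 (mod 7), so k ≡ 6·2 ≡ 5 (mod 7).
x = 23 + 27·5 = 158.

158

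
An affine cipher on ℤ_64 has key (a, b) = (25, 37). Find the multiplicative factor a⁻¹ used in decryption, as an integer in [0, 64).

Apply the Euclidean algorithm to 64 and 25:
64 = 2×25 + 14
25 = 1×14 + 11
14 = 1×11 + 3
11 = 3×3 + 2
3 = 1×2 + 1
2 = 2×1 + 0
Since gcd(25, 64) = 1, back-substitute to write 1 as a combination:
1 = 3 − 2
1 = −11 + 4·3
1 = 4·14 − 5·11
1 = −5·25 + 9·14
1 = 9·64 − 23·25
So 25·(-23) ≡ 1 (mod 64), and -23 ≡ 41 (mod 64).

41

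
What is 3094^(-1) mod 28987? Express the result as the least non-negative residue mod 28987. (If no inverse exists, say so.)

no inverse exists

Euclidean algorithm on 28987, 3094:
28987 = 9·3094 + 1141
3094 = 2·1141 + 812
1141 = 1·812 + 329
812 = 2·329 + 154
329 = 2·154 + 21
154 = 7·21 + 7
21 = 3·7 + 0
Since gcd = 7 > 1, 3094 is not a unit mod 28987.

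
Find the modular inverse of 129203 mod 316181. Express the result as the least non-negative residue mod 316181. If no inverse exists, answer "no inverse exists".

Extended Euclidean algorithm:
316181 = 2·129203 + 57775
129203 = 2·57775 + 13653
57775 = 4·13653 + 3163
13653 = 4·3163 + 1001
3163 = 3·1001 + 160
1001 = 6·160 + 41
160 = 3·41 + 37
41 = 1·37 + 4
37 = 9·4 + 1
4 = 4·1 + 0
gcd = 1, so the inverse exists. Back-substitute:
1 = 37 − 9·4
1 = −9·41 + 10·37
1 = 10·160 − 39·41
1 = −39·1001 + 244·160
1 = 244·3163 − 771·1001
1 = −771·13653 + 3328·3163
1 = 3328·57775 − 14083·13653
1 = −14083·129203 + 31494·57775
1 = 31494·316181 − 77071·129203
Thus 129203·(-77071) ≡ 1 (mod 316181); reducing, -77071 mod 316181 = 239110.

239110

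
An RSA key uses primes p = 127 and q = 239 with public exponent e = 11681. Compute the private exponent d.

φ(n) = (p−1)(q−1) = 126·238 = 29988.
Need d with 11681·d ≡ 1 (mod 29988). Apply the extended Euclidean algorithm:
29988 = 2×11681 + 6626
11681 = 1×6626 + 5055
6626 = 1×5055 + 1571
5055 = 3×1571 + 342
1571 = 4×342 + 203
342 = 1×203 + 139
203 = 1×139 + 64
139 = 2×64 + 11
64 = 5×11 + 9
11 = 1×9 + 2
9 = 4×2 + 1
2 = 2×1 + 0
Back-substitute:
1 = 9 − 4·2
1 = −4·11 + 5·9
1 = 5·64 − 29·11
1 = −29·139 + 63·64
1 = 63·203 − 92·139
1 = −92·342 + 155·203
1 = 155·1571 − 712·342
1 = −712·5055 + 2291·1571
1 = 2291·6626 − 3003·5055
1 = −3003·11681 + 5294·6626
1 = 5294·29988 − 13591·11681
So 11681·(-13591) ≡ 1 (mod 29988), hence d ≡ -13591 ≡ 16397 (mod 29988).

16397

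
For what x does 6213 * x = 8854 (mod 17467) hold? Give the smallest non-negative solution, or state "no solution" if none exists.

First find gcd(6213, 17467):
17467 = 2×6213 + 5041
6213 = 1×5041 + 1172
5041 = 4×1172 + 353
1172 = 3×353 + 113
353 = 3×113 + 14
113 = 8×14 + 1
14 = 14×1 + 0
gcd = 1, so a unique solution mod 17467 exists.
Back-substitute for the Bézout coefficients:
1 = 113 − 8·14
1 = −8·353 + 25·113
1 = 25·1172 − 83·353
1 = −83·5041 + 357·1172
1 = 357·6213 − 440·5041
1 = −440·17467 + 1237·6213
So 6213·(1237) ≡ 1 (mod 17467), giving 6213⁻¹ ≡ 1237.
x ≡ 6213⁻¹·8854 ≡ 1237·8854 ≡ 589 (mod 17467).

589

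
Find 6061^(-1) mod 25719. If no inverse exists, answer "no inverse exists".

gcd(25719, 6061) by repeated division:
25719 = 4*6061 + 1475
6061 = 4*1475 + 161
1475 = 9*161 + 26
161 = 6*26 + 5
26 = 5*5 + 1
5 = 5*1 + 0
The gcd is 1. Working backward:
1 = 26 − 5·5
1 = −5·161 + 31·26
1 = 31·1475 − 284·161
1 = −284·6061 + 1167·1475
1 = 1167·25719 − 4952·6061
Thus 6061·(-4952) ≡ 1 (mod 25719); reducing, -4952 mod 25719 = 20767.

20767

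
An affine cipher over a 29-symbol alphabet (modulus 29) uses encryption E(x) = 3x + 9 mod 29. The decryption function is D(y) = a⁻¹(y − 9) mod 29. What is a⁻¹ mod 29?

10

gcd(29, 3) by repeated division:
29 = 9×3 + 2
3 = 1×2 + 1
2 = 2×1 + 0
gcd = 1, so the inverse exists. Back-substitute:
1 = 3 − 2
1 = −29 + 10·3
So 3·10 ≡ 1 (mod 29).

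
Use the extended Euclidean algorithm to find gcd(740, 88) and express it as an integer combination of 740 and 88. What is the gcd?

Euclidean algorithm:
740 = 8×88 + 36
88 = 2×36 + 16
36 = 2×16 + 4
16 = 4×4 + 0
gcd(740, 88) = 4.
Back-substituting:
4 = 36 − 2·16
4 = −2·88 + 5·36
4 = 5·740 − 42·88
So 4 = (5)·740 + (-42)·88.

4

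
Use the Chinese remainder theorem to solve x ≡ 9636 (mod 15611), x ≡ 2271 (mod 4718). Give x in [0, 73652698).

42393501

Write x = 9636 + 15611·k. Then 15611·k ≡ 2271 − 9636 ≡ 2071 (mod 4718).
Need 15611⁻¹ mod 4718. Extended Euclid on (4718, 1457):
4718 = 3*1457 + 347
1457 = 4*347 + 69
347 = 5*69 + 2
69 = 34*2 + 1
2 = 2*1 + 0
Back-substitute:
1 = 69 − 34·2
1 = −34·347 + 171·69
1 = 171·1457 − 718·347
1 = −718·4718 + 2325·1457
15611⁻¹ ≡ 2325 (mod 4718), so k ≡ 2325·2071 ≡ 2715 (mod 4718).
x = 9636 + 15611·2715 = 42393501.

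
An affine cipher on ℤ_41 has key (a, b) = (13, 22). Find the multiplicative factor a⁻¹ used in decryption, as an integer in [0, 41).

Run Euclid on (41, 13):
41 = 3*13 + 2
13 = 6*2 + 1
2 = 2*1 + 0
The gcd is 1. Working backward:
1 = 13 − 6·2
1 = −6·41 + 19·13
So 13·19 ≡ 1 (mod 41).

19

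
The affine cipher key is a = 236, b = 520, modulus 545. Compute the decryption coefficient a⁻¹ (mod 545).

321

gcd(545, 236) by repeated division:
545 = 2×236 + 73
236 = 3×73 + 17
73 = 4×17 + 5
17 = 3×5 + 2
5 = 2×2 + 1
2 = 2×1 + 0
Since gcd(236, 545) = 1, back-substitute to write 1 as a combination:
1 = 5 − 2·2
1 = −2·17 + 7·5
1 = 7·73 − 30·17
1 = −30·236 + 97·73
1 = 97·545 − 224·236
Hence 236⁻¹ ≡ -224 ≡ 321 (mod 545).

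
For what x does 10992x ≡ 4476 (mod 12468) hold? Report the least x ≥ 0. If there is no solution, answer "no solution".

First find gcd(10992, 12468):
12468 = 1*10992 + 1476
10992 = 7*1476 + 660
1476 = 2*660 + 156
660 = 4*156 + 36
156 = 4*36 + 12
36 = 3*12 + 0
gcd = 12 and 12 | 4476, so solutions exist. Divide through by 12: 916x ≡ 373 (mod 1039).
Now find 916⁻¹ mod 1039:
1039 = 1·916 + 123
916 = 7·123 + 55
123 = 2·55 + 13
55 = 4·13 + 3
13 = 4·3 + 1
3 = 3·1 + 0
Back-substitute:
1 = 13 − 4·3
1 = −4·55 + 17·13
1 = 17·123 − 38·55
1 = −38·916 + 283·123
1 = 283·1039 − 321·916
So 916·(-321) ≡ 1 (mod 1039), i.e. 916⁻¹ ≡ 718.
Then x ≡ 718·373 ≡ 791 (mod 1039); the smallest non-negative solution is x = 791.

791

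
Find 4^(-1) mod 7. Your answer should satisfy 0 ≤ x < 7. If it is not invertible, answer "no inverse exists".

2

gcd(7, 4) by repeated division:
7 = 1·4 + 3
4 = 1·3 + 1
3 = 3·1 + 0
The gcd is 1. Working backward:
1 = 4 − 3
1 = −7 + 2·4
So 4·2 ≡ 1 (mod 7).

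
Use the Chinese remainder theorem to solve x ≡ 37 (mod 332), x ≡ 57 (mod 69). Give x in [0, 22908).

8337

Write x = 37 + 332·k. Then 332·k ≡ 57 − 37 ≡ 20 (mod 69).
Need 332⁻¹ mod 69. Extended Euclid on (69, 56):
69 = 1·56 + 13
56 = 4·13 + 4
13 = 3·4 + 1
4 = 4·1 + 0
Back-substitute:
1 = 13 − 3·4
1 = −3·56 + 13·13
1 = 13·69 − 16·56
332⁻¹ ≡ 53 (mod 69), so k ≡ 53·20 ≡ 25 (mod 69).
x = 37 + 332·25 = 8337.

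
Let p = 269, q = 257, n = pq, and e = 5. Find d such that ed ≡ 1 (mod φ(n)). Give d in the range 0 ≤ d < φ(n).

41165

φ(n) = (p−1)(q−1) = 268·256 = 68608.
Need d with 5·d ≡ 1 (mod 68608). Apply the extended Euclidean algorithm:
68608 = 13721*5 + 3
5 = 1*3 + 2
3 = 1*2 + 1
2 = 2*1 + 0
Back-substitute:
1 = 3 − 2
1 = −5 + 2·3
1 = 2·68608 − 27443·5
So 5·(-27443) ≡ 1 (mod 68608), hence d ≡ -27443 ≡ 41165 (mod 68608).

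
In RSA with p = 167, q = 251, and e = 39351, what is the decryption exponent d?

φ(n) = (p−1)(q−1) = 166·250 = 41500.
Need d with 39351·d ≡ 1 (mod 41500). Apply the extended Euclidean algorithm:
41500 = 1×39351 + 2149
39351 = 18×2149 + 669
2149 = 3×669 + 142
669 = 4×142 + 101
142 = 1×101 + 41
101 = 2×41 + 19
41 = 2×19 + 3
19 = 6×3 + 1
3 = 3×1 + 0
Back-substitute:
1 = 19 − 6·3
1 = −6·41 + 13·19
1 = 13·101 − 32·41
1 = −32·142 + 45·101
1 = 45·669 − 212·142
1 = −212·2149 + 681·669
1 = 681·39351 − 12470·2149
1 = −12470·41500 + 13151·39351
So 39351·13151 ≡ 1 (mod 41500), hence d = 13151.

13151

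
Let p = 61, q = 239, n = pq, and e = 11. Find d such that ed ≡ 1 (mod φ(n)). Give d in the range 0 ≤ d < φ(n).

φ(n) = (p−1)(q−1) = 60·238 = 14280.
Need d with 11·d ≡ 1 (mod 14280). Apply the extended Euclidean algorithm:
14280 = 1298·11 + 2
11 = 5·2 + 1
2 = 2·1 + 0
Back-substitute:
1 = 11 − 5·2
1 = −5·14280 + 6491·11
So 11·6491 ≡ 1 (mod 14280), hence d = 6491.

6491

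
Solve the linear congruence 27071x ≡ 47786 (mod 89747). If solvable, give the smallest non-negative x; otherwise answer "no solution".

First find gcd(27071, 89747):
89747 = 3×27071 + 8534
27071 = 3×8534 + 1469
8534 = 5×1469 + 1189
1469 = 1×1189 + 280
1189 = 4×280 + 69
280 = 4×69 + 4
69 = 17×4 + 1
4 = 4×1 + 0
gcd = 1, so a unique solution mod 89747 exists.
Back-substitute for the Bézout coefficients:
1 = 69 − 17·4
1 = −17·280 + 69·69
1 = 69·1189 − 293·280
1 = −293·1469 + 362·1189
1 = 362·8534 − 2103·1469
1 = −2103·27071 + 6671·8534
1 = 6671·89747 − 22116·27071
So 27071·(-22116) ≡ 1 (mod 89747), giving 27071⁻¹ ≡ 67631.
x ≡ 27071⁻¹·47786 ≡ 67631·47786 ≡ 25496 (mod 89747).

25496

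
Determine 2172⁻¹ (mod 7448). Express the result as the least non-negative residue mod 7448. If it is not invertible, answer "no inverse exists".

Euclidean algorithm on 7448, 2172:
7448 = 3×2172 + 932
2172 = 2×932 + 308
932 = 3×308 + 8
308 = 38×8 + 4
8 = 2×4 + 0
The gcd is 4, not 1, hence no inverse exists.

no inverse exists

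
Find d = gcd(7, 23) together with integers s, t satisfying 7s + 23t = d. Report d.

1

Apply Euclid's algorithm to 23 and 7:
23 = 3·7 + 2
7 = 3·2 + 1
2 = 2·1 + 0
gcd(7, 23) = 1.
Working backward:
1 = 7 − 3·2
1 = −3·23 + 10·7
So 1 = (-3)·23 + (10)·7.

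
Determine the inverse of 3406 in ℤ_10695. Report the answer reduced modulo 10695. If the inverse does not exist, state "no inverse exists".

3991

Run Euclid on (10695, 3406):
10695 = 3*3406 + 477
3406 = 7*477 + 67
477 = 7*67 + 8
67 = 8*8 + 3
8 = 2*3 + 2
3 = 1*2 + 1
2 = 2*1 + 0
gcd = 1, so the inverse exists. Back-substitute:
1 = 3 − 2
1 = −8 + 3·3
1 = 3·67 − 25·8
1 = −25·477 + 178·67
1 = 178·3406 − 1271·477
1 = −1271·10695 + 3991·3406
So 3406·3991 ≡ 1 (mod 10695).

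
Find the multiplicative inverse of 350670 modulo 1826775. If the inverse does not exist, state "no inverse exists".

no inverse exists

Euclidean algorithm on 1826775, 350670:
1826775 = 5·350670 + 73425
350670 = 4·73425 + 56970
73425 = 1·56970 + 16455
56970 = 3·16455 + 7605
16455 = 2·7605 + 1245
7605 = 6·1245 + 135
1245 = 9·135 + 30
135 = 4·30 + 15
30 = 2·15 + 0
The gcd is 15, not 1, hence no inverse exists.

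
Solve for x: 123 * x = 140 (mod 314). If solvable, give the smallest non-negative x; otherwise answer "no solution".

First find gcd(123, 314):
314 = 2×123 + 68
123 = 1×68 + 55
68 = 1×55 + 13
55 = 4×13 + 3
13 = 4×3 + 1
3 = 3×1 + 0
gcd = 1, so a unique solution mod 314 exists.
Back-substitute for the Bézout coefficients:
1 = 13 − 4·3
1 = −4·55 + 17·13
1 = 17·68 − 21·55
1 = −21·123 + 38·68
1 = 38·314 − 97·123
So 123·(-97) ≡ 1 (mod 314), giving 123⁻¹ ≡ 217.
x ≡ 123⁻¹·140 ≡ 217·140 ≡ 236 (mod 314).

236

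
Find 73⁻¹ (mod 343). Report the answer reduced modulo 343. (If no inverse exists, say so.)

47

Extended Euclidean algorithm:
343 = 4×73 + 51
73 = 1×51 + 22
51 = 2×22 + 7
22 = 3×7 + 1
7 = 7×1 + 0
The gcd is 1. Working backward:
1 = 22 − 3·7
1 = −3·51 + 7·22
1 = 7·73 − 10·51
1 = −10·343 + 47·73
So 73·47 ≡ 1 (mod 343).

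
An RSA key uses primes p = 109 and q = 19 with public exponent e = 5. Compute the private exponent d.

389

φ(n) = (p−1)(q−1) = 108·18 = 1944.
Need d with 5·d ≡ 1 (mod 1944). Apply the extended Euclidean algorithm:
1944 = 388·5 + 4
5 = 1·4 + 1
4 = 4·1 + 0
Back-substitute:
1 = 5 − 4
1 = −1944 + 389·5
So 5·389 ≡ 1 (mod 1944), hence d = 389.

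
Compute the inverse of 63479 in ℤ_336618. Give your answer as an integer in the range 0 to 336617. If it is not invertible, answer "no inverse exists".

gcd(336618, 63479) by repeated division:
336618 = 5*63479 + 19223
63479 = 3*19223 + 5810
19223 = 3*5810 + 1793
5810 = 3*1793 + 431
1793 = 4*431 + 69
431 = 6*69 + 17
69 = 4*17 + 1
17 = 17*1 + 0
The gcd is 1. Working backward:
1 = 69 − 4·17
1 = −4·431 + 25·69
1 = 25·1793 − 104·431
1 = −104·5810 + 337·1793
1 = 337·19223 − 1115·5810
1 = −1115·63479 + 3682·19223
1 = 3682·336618 − 19525·63479
Thus 63479·(-19525) ≡ 1 (mod 336618); reducing, -19525 mod 336618 = 317093.

317093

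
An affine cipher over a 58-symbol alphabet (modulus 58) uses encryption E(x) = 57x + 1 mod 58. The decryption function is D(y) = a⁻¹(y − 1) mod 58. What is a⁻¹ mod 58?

57

Apply the Euclidean algorithm to 58 and 57:
58 = 1·57 + 1
57 = 57·1 + 0
gcd = 1, so the inverse exists. Back-substitute:
1 = 58 − 57
So 57·(-1) ≡ 1 (mod 58), and -1 ≡ 57 (mod 58).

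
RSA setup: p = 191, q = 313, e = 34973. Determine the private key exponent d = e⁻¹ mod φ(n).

φ(n) = (p−1)(q−1) = 190·312 = 59280.
Need d with 34973·d ≡ 1 (mod 59280). Apply the extended Euclidean algorithm:
59280 = 1·34973 + 24307
34973 = 1·24307 + 10666
24307 = 2·10666 + 2975
10666 = 3·2975 + 1741
2975 = 1·1741 + 1234
1741 = 1·1234 + 507
1234 = 2·507 + 220
507 = 2·220 + 67
220 = 3·67 + 19
67 = 3·19 + 10
19 = 1·10 + 9
10 = 1·9 + 1
9 = 9·1 + 0
Back-substitute:
1 = 10 − 9
1 = −19 + 2·10
1 = 2·67 − 7·19
1 = −7·220 + 23·67
1 = 23·507 − 53·220
1 = −53·1234 + 129·507
1 = 129·1741 − 182·1234
1 = −182·2975 + 311·1741
1 = 311·10666 − 1115·2975
1 = −1115·24307 + 2541·10666
1 = 2541·34973 − 3656·24307
1 = −3656·59280 + 6197·34973
So 34973·6197 ≡ 1 (mod 59280), hence d = 6197.

6197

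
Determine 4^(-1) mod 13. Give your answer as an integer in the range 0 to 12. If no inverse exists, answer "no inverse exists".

10

Apply the Euclidean algorithm to 13 and 4:
13 = 3×4 + 1
4 = 4×1 + 0
Since gcd(4, 13) = 1, back-substitute to write 1 as a combination:
1 = 13 − 3·4
Thus 4·(-3) ≡ 1 (mod 13); reducing, -3 mod 13 = 10.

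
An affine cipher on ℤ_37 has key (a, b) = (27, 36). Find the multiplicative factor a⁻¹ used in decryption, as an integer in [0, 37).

11

Apply the Euclidean algorithm to 37 and 27:
37 = 1*27 + 10
27 = 2*10 + 7
10 = 1*7 + 3
7 = 2*3 + 1
3 = 3*1 + 0
Since gcd(27, 37) = 1, back-substitute to write 1 as a combination:
1 = 7 − 2·3
1 = −2·10 + 3·7
1 = 3·27 − 8·10
1 = −8·37 + 11·27
So 27·11 ≡ 1 (mod 37).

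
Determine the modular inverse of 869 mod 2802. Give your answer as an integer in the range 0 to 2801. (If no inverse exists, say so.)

Run Euclid on (2802, 869):
2802 = 3·869 + 195
869 = 4·195 + 89
195 = 2·89 + 17
89 = 5·17 + 4
17 = 4·4 + 1
4 = 4·1 + 0
Since gcd(869, 2802) = 1, back-substitute to write 1 as a combination:
1 = 17 − 4·4
1 = −4·89 + 21·17
1 = 21·195 − 46·89
1 = −46·869 + 205·195
1 = 205·2802 − 661·869
Thus 869·(-661) ≡ 1 (mod 2802); reducing, -661 mod 2802 = 2141.

2141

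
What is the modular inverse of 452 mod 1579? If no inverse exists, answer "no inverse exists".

1317

Apply the Euclidean algorithm to 1579 and 452:
1579 = 3×452 + 223
452 = 2×223 + 6
223 = 37×6 + 1
6 = 6×1 + 0
Since gcd(452, 1579) = 1, back-substitute to write 1 as a combination:
1 = 223 − 37·6
1 = −37·452 + 75·223
1 = 75·1579 − 262·452
Thus 452·(-262) ≡ 1 (mod 1579); reducing, -262 mod 1579 = 1317.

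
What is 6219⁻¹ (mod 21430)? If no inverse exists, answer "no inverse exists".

3439

gcd(21430, 6219) by repeated division:
21430 = 3×6219 + 2773
6219 = 2×2773 + 673
2773 = 4×673 + 81
673 = 8×81 + 25
81 = 3×25 + 6
25 = 4×6 + 1
6 = 6×1 + 0
The gcd is 1. Working backward:
1 = 25 − 4·6
1 = −4·81 + 13·25
1 = 13·673 − 108·81
1 = −108·2773 + 445·673
1 = 445·6219 − 998·2773
1 = −998·21430 + 3439·6219
So 6219·3439 ≡ 1 (mod 21430).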